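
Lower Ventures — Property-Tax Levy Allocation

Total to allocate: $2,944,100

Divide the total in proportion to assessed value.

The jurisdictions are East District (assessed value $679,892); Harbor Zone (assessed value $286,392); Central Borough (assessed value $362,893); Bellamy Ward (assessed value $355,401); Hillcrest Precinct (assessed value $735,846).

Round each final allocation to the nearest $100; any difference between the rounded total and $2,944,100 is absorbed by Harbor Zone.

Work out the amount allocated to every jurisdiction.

East District: $827,000; Harbor Zone: $348,300; Central Borough: $441,400; Bellamy Ward: $432,300; Hillcrest Precinct: $895,100

Total assessed value = 2,420,424.
Pro-rata amounts: East District 679,892/2,420,424 × $2,944,100 = 826,991.48; Harbor Zone 286,392/2,420,424 × $2,944,100 = 348,354.95; Central Borough 362,893/2,420,424 × $2,944,100 = 441,407.49; Bellamy Ward 355,401/2,420,424 × $2,944,100 = 432,294.54; Hillcrest Precinct 735,846/2,420,424 × $2,944,100 = 895,051.53.
Rounded to nearest $100: East District $827,000; Harbor Zone $348,400; Central Borough $441,400; Bellamy Ward $432,300; Hillcrest Precinct $895,100. Sum = $2,944,200.
Difference $2,944,100 − $2,944,200 = −$100 applied to Harbor Zone: Harbor Zone becomes $348,300.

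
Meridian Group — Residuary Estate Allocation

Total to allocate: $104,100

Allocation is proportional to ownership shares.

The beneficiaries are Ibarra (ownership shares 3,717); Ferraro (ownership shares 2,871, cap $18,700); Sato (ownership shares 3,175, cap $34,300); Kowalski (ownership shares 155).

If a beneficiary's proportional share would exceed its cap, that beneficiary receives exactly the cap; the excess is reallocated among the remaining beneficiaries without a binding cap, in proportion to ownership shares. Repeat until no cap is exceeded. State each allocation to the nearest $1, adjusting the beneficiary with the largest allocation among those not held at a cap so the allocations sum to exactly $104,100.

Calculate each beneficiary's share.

Ownership shares total: 9,918.
Proportional shares (ignoring caps): Ibarra 39,013.88; Ferraro 30,134.21; Sato 33,325.02; Kowalski 1,626.89.
Cap binds for Ferraro ($18,700); balance $85,400 reallocated over remaining ownership shares 7,047.
Cap binds for Sato ($34,300); balance $51,100 reallocated over remaining ownership shares 3,872.
Shares after redistribution: Ibarra 49,054.42 → $49,054; Kowalski 2,045.58 → $2,046.

Ibarra: $49,054 | Ferraro: $18,700 | Sato: $34,300 | Kowalski: $2,046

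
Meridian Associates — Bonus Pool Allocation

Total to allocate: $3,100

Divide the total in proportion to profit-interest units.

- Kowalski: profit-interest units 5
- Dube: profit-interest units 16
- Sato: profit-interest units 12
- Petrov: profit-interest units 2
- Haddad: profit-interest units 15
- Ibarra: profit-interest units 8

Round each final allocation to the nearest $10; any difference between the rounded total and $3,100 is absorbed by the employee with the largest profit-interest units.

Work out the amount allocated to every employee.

Kowalski: $270; Dube: $850; Sato: $640; Petrov: $110; Haddad: $800; Ibarra: $430

Total profit-interest units = 58.
Unrounded shares: Kowalski 5/58 × $3,100 = 267.24; Dube 16/58 × $3,100 = 855.17; Sato 12/58 × $3,100 = 641.38; Petrov 2/58 × $3,100 = 106.90; Haddad 15/58 × $3,100 = 801.72; Ibarra 8/58 × $3,100 = 427.59.
After rounding ($10): Kowalski $270; Dube $860; Sato $640; Petrov $110; Haddad $800; Ibarra $430. Sum = $3,110.
Difference $3,100 − $3,110 = −$10 applied to largest profit-interest units (Dube): Dube becomes $850.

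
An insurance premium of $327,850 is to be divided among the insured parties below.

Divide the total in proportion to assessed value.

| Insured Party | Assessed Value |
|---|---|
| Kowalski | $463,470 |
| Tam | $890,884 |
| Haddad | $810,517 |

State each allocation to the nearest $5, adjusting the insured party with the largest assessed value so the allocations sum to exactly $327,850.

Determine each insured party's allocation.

Kowalski: $70,190 · Tam: $134,915 · Haddad: $122,745

Sum of assessed value: 463,470 + 890,884 + 810,517 = 2,164,871.
Raw shares: Kowalski 70,188.31; Tam 134,916.27; Haddad 122,745.42.
Rounded to nearest $5: Kowalski $70,190; Tam $134,915; Haddad $122,745. Sum = $327,850.
No rounding difference to absorb.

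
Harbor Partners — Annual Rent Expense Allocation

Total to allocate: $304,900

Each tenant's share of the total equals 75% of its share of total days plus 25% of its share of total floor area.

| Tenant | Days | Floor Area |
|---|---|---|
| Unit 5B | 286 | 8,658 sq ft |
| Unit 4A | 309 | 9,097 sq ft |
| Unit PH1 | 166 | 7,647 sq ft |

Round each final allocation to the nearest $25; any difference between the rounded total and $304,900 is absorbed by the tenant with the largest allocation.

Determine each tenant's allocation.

Days total 761; floor area total 25,402.
Composite weights (75% days + 25% floor area): Unit 5B 0.3671; Unit 4A 0.3941; Unit PH1 0.2389.
Raw shares: Unit 5B 111,921.41; Unit 4A 120,150.07; Unit PH1 72,828.52.
At nearest $25: Unit 5B $111,925; Unit 4A $120,150; Unit PH1 $72,825. Sum = $304,900.
No rounding difference to absorb.

Unit 5B: $111,925 · Unit 4A: $120,150 · Unit PH1: $72,825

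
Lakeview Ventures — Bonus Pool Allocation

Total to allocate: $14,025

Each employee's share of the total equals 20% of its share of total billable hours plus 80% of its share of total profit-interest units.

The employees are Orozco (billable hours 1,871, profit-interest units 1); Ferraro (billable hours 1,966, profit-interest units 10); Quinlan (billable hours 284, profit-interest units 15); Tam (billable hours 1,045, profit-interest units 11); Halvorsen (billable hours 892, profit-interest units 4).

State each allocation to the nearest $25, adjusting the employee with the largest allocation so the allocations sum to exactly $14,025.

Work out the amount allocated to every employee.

Orozco: $1,150 | Ferraro: $3,650 | Quinlan: $4,225 | Tam: $3,500 | Halvorsen: $1,500

Billable hours total 6,058; profit-interest units total 41.
Blended shares (20% billable hours + 80% profit-interest units): Orozco 0.0813; Ferraro 0.2600; Quinlan 0.3021; Tam 0.2491; Halvorsen 0.1075.
Raw shares: Orozco 1,139.98; Ferraro 3,646.89; Quinlan 4,236.38; Tam 3,494.10; Halvorsen 1,507.65.
After rounding ($25): Orozco $1,150; Ferraro $3,650; Quinlan $4,225; Tam $3,500; Halvorsen $1,500. Sum = $14,025.
Rounded total matches; no reconciliation needed.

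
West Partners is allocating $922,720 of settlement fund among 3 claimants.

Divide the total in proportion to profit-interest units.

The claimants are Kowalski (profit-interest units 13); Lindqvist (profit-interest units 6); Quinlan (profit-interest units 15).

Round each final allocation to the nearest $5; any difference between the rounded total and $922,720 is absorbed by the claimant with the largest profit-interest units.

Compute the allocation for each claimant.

Kowalski: $352,805; Lindqvist: $162,835; Quinlan: $407,080

Sum of profit-interest units: 13 + 6 + 15 = 34.
Pro-rata amounts: Kowalski 352,804.71; Lindqvist 162,832.94; Quinlan 407,082.35.
After rounding ($5): Kowalski $352,805; Lindqvist $162,835; Quinlan $407,080. Sum = $922,720.
No rounding difference to absorb.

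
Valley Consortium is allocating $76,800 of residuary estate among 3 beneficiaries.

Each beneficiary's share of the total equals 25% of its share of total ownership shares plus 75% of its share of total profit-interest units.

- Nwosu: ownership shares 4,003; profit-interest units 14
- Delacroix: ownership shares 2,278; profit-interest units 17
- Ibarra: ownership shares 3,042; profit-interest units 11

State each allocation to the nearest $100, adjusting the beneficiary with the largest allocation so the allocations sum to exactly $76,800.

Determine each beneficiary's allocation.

Totals — ownership shares 9,323, profit-interest units 42.
Composite weights (25% ownership shares + 75% profit-interest units): Nwosu 0.3573; Delacroix 0.3647; Ibarra 0.2780.
Raw shares: Nwosu 27,443.87; Delacroix 28,005.65; Ibarra 21,350.48.
After rounding ($100): Nwosu $27,400; Delacroix $28,000; Ibarra $21,400. Sum = $76,800.
Rounded total matches; no reconciliation needed.

Nwosu: $27,400 | Delacroix: $28,000 | Ibarra: $21,400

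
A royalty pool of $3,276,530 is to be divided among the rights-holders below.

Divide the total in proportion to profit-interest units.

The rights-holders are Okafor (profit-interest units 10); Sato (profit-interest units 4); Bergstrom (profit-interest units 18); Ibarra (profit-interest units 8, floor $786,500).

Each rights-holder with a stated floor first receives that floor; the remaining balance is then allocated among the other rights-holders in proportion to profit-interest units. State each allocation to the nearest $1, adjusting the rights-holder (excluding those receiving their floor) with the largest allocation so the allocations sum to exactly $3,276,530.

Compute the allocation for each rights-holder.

Minimums first: Ibarra $786,500. Residual $2,490,030.
Residual split over remaining profit-interest units 32: Okafor 778,134.38 → $778,134; Sato 311,253.75 → $311,254; Bergstrom 1,400,641.88 → $1,400,642.

Okafor: $778,134 | Sato: $311,254 | Bergstrom: $1,400,642 | Ibarra: $786,500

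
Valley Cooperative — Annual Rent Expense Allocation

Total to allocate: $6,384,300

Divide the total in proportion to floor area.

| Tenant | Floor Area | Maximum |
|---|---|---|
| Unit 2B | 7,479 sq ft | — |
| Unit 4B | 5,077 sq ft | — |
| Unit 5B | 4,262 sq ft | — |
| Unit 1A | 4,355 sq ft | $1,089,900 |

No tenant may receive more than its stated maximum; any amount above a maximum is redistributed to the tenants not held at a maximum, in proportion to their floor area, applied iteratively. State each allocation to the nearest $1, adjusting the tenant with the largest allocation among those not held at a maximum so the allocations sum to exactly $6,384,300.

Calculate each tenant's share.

Total floor area = 21,173.
Unconstrained shares: Unit 2B 2,255,144.75; Unit 4B 1,530,869.08; Unit 5B 1,285,121.93; Unit 1A 1,313,164.24.
Held at cap: Unit 1A ($1,089,900); balance $5,294,400 reallocated over remaining floor area 16,818.
Redistributed shares: Unit 2B 2,354,430.82 → $2,354,431; Unit 4B 1,598,267.86 → $1,598,268; Unit 5B 1,341,701.32 → $1,341,701.

Unit 2B: $2,354,431 | Unit 4B: $1,598,268 | Unit 5B: $1,341,701 | Unit 1A: $1,089,900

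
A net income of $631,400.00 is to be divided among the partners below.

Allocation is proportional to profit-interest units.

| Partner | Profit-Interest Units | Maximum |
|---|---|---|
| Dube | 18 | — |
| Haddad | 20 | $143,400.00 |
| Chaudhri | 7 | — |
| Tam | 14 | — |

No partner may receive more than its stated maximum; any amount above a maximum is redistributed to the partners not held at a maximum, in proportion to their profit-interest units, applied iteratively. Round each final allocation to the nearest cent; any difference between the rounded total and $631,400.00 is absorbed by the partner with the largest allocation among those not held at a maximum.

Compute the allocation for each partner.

Dube: $225,230.77 · Haddad: $143,400.00 · Chaudhri: $87,589.74 · Tam: $175,179.49

Total profit-interest units = 59.
Proportional shares (ignoring caps): Dube 192,630.5085; Haddad 214,033.8983; Chaudhri 74,911.8644; Tam 149,823.7288.
Cap binds for Haddad ($143,400.00); residual $488,000.00 reallocated over remaining profit-interest units 39.
Remaining shares: Dube 225,230.7692 → $225,230.77; Chaudhri 87,589.7436 → $87,589.74; Tam 175,179.4872 → $175,179.49.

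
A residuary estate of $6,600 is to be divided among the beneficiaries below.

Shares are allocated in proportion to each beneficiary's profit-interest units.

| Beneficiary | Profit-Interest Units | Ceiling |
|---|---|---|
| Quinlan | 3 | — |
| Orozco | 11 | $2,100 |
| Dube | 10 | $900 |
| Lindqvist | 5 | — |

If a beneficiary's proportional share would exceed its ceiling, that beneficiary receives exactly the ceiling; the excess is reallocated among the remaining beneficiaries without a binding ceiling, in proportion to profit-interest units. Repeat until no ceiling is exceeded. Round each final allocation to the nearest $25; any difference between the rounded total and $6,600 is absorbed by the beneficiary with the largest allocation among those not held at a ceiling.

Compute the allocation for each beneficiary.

Profit-interest units total: 29.
Proportional shares (ignoring caps): Quinlan 682.76; Orozco 2,503.45; Dube 2,275.86; Lindqvist 1,137.93.
Held at cap: Orozco ($2,100), Dube ($900); remaining pool $3,600 reallocated over remaining profit-interest units 8.
Shares after redistribution: Quinlan 1,350.00 → $1,350; Lindqvist 2,250.00 → $2,250.

Quinlan: $1,350 · Orozco: $2,100 · Dube: $900 · Lindqvist: $2,250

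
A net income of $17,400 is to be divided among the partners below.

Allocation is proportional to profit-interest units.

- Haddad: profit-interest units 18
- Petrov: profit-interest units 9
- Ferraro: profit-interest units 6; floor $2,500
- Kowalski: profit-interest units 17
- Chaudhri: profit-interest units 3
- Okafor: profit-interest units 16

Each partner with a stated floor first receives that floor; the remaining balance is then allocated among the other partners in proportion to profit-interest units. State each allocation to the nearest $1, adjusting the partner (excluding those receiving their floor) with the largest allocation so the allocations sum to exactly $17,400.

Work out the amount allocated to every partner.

Minimums first: Ferraro $2,500. Balance $14,900.
Balance split over remaining profit-interest units 63: Haddad 4,257.14 → $4,257; Petrov 2,128.57 → $2,129; Kowalski 4,020.63 → $4,021; Chaudhri 709.52 → $710; Okafor 3,784.13 → $3,784.
Rounding difference −$1 applied to Haddad → $4,256.

Haddad: $4,256; Petrov: $2,129; Ferraro: $2,500; Kowalski: $4,021; Chaudhri: $710; Okafor: $3,784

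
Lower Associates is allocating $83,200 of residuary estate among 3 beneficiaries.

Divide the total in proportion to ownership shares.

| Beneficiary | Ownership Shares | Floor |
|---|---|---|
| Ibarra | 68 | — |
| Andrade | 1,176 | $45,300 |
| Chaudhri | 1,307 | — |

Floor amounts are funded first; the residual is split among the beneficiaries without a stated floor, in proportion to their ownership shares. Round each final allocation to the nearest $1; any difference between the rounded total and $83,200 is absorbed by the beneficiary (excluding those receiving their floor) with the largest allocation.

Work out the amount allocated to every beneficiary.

Ibarra: $1,874; Andrade: $45,300; Chaudhri: $36,026

Guaranteed amounts: Andrade $45,300. Residual $37,900.
Residual split over remaining ownership shares 1,375: Ibarra 1,874.33 → $1,874; Chaudhri 36,025.67 → $36,026.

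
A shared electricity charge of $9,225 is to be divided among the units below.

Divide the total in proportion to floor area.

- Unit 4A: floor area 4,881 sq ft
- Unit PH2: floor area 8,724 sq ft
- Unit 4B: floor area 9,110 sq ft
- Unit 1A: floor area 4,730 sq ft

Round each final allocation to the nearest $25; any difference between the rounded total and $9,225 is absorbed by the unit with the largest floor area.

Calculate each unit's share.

Unit 4A: $1,650 · Unit PH2: $2,925 · Unit 4B: $3,050 · Unit 1A: $1,600

Floor area total: 4,881 + 8,724 + 9,110 + 4,730 = 27,445.
Proportional shares: Unit 4A 1,640.63; Unit PH2 2,932.37; Unit 4B 3,062.12; Unit 1A 1,589.88.
Rounded to nearest $25: Unit 4A $1,650; Unit PH2 $2,925; Unit 4B $3,050; Unit 1A $1,600. Sum = $9,225.
No rounding difference to absorb.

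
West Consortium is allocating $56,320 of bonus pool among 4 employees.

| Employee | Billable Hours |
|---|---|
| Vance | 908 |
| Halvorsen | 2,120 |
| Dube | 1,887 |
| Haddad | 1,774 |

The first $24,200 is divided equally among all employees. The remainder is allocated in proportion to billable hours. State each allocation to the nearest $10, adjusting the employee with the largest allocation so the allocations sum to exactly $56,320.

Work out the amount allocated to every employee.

Vance: $10,410 | Halvorsen: $16,230 | Dube: $15,110 | Haddad: $14,570

Equal tier: $24,200 ÷ 4 = $6,050 apiece.
Remainder $32,120 by billable hours (total 6,689): Vance 4,360.14 → $4,360; Halvorsen 10,180.06 → $10,180; Dube 9,061.21 → $9,060; Haddad 8,518.59 → $8,520.
Totals: Vance $6,050 + $4,360 = $10,410; Halvorsen $6,050 + $10,180 = $16,230; Dube $6,050 + $9,060 = $15,110; Haddad $6,050 + $8,520 = $14,570.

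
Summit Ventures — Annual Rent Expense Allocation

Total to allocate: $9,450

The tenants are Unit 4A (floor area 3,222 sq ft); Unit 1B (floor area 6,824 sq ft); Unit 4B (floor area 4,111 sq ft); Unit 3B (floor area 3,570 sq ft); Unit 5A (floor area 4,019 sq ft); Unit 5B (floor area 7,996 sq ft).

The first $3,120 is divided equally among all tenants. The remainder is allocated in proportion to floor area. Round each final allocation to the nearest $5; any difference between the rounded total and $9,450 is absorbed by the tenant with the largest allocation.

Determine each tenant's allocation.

Unit 4A: $1,205; Unit 1B: $1,970; Unit 4B: $1,395; Unit 3B: $1,280; Unit 5A: $1,375; Unit 5B: $2,225

$3,120 shared equally gives $520 per tenant.
Remainder $6,330 by floor area (total 29,742): Unit 4A 685.74 → $685; Unit 1B 1,452.35 → $1,450; Unit 4B 874.95 → $875; Unit 3B 759.80 → $760; Unit 5A 855.37 → $855; Unit 5B 1,701.79 → $1,700.
Rounding difference +$5 on remainder applied to Unit 5B.
Totals: Unit 4A $520 + $685 = $1,205; Unit 1B $520 + $1,450 = $1,970; Unit 4B $520 + $875 = $1,395; Unit 3B $520 + $760 = $1,280; Unit 5A $520 + $855 = $1,375; Unit 5B $520 + $1,705 = $2,225.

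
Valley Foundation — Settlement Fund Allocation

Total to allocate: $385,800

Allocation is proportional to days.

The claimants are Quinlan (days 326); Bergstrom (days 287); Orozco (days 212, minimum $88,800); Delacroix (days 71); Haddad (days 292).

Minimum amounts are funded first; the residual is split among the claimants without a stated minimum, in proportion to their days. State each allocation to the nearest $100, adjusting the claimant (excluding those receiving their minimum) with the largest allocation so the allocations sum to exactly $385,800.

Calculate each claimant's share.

Fund the minimums — Orozco $88,800. Balance $297,000.
Balance split over remaining days 976: Quinlan 99,202.87 → $99,200; Bergstrom 87,335.04 → $87,300; Delacroix 21,605.53 → $21,600; Haddad 88,856.56 → $88,900.

Quinlan: $99,200 · Bergstrom: $87,300 · Orozco: $88,800 · Delacroix: $21,600 · Haddad: $88,900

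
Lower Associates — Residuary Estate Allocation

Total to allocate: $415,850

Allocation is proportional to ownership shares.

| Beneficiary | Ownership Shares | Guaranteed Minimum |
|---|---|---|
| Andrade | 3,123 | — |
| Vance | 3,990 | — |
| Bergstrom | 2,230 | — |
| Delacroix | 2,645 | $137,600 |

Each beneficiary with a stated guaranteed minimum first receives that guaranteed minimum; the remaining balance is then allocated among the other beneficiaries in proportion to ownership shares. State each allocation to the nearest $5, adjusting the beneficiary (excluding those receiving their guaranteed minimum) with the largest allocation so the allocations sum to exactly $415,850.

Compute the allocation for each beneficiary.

Andrade: $93,010 | Vance: $118,825 | Bergstrom: $66,415 | Delacroix: $137,600

Minimums first: Delacroix $137,600. Remaining pool $278,250.
Remaining pool split over remaining ownership shares 9,343: Andrade 93,008.11 → $93,010; Vance 118,828.80 → $118,830; Bergstrom 66,413.09 → $66,415.
Rounding difference −$5 applied to Vance → $118,825.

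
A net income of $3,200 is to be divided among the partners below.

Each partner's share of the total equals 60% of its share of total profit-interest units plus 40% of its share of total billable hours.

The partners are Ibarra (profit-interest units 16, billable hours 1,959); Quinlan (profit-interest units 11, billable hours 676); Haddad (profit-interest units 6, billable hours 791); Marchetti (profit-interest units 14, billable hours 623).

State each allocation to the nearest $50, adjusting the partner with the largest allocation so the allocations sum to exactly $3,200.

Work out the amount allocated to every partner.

Profit-interest units total 47; billable hours total 4,049.
Composite weights (60% profit-interest units + 40% billable hours): Ibarra 0.3978; Quinlan 0.2072; Haddad 0.1547; Marchetti 0.2403.
Raw shares: Ibarra 1,272.91; Quinlan 663.06; Haddad 495.16; Marchetti 768.86.
At nearest $50: Ibarra $1,250; Quinlan $650; Haddad $500; Marchetti $750. Sum = $3,150.
Difference $3,200 − $3,150 = +$50 applied to largest allocation (Ibarra): Ibarra becomes $1,300.

Ibarra: $1,300 | Quinlan: $650 | Haddad: $500 | Marchetti: $750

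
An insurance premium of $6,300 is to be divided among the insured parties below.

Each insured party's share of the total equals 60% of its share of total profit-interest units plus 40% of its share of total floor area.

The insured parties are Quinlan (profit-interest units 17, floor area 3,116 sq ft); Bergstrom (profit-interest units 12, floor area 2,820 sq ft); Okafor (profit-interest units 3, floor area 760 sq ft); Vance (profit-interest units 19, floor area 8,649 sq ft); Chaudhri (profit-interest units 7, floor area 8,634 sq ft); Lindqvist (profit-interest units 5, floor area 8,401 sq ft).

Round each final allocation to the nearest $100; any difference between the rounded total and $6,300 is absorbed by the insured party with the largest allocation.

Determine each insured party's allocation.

Totals — profit-interest units 63, floor area 32,380.
Blended shares (60% profit-interest units + 40% floor area): Quinlan 0.2004; Bergstrom 0.1491; Okafor 0.0380; Vance 0.2878; Chaudhri 0.1733; Lindqvist 0.1514.
Raw shares: Quinlan 1,262.51; Bergstrom 939.47; Okafor 239.15; Vance 1,813.12; Chaudhri 1,091.95; Lindqvist 953.81.
After rounding ($100): Quinlan $1,300; Bergstrom $900; Okafor $200; Vance $1,800; Chaudhri $1,100; Lindqvist $1,000. Sum = $6,300.
No rounding difference to absorb.

Quinlan: $1,300 | Bergstrom: $900 | Okafor: $200 | Vance: $1,800 | Chaudhri: $1,100 | Lindqvist: $1,000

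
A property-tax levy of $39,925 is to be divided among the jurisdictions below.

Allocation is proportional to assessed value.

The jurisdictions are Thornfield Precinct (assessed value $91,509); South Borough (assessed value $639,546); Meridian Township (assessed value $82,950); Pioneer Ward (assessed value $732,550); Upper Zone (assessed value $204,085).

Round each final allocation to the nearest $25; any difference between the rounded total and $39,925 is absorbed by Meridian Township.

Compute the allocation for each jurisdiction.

Thornfield Precinct: $2,075; South Borough: $14,575; Meridian Township: $1,925; Pioneer Ward: $16,700; Upper Zone: $4,650

Combined assessed value = 1,750,640.
Raw shares: Thornfield Precinct 91,509/1,750,640 × $39,925 = 2,086.95; South Borough 639,546/1,750,640 × $39,925 = 14,585.45; Meridian Township 82,950/1,750,640 × $39,925 = 1,891.75; Pioneer Ward 732,550/1,750,640 × $39,925 = 16,706.50; Upper Zone 204,085/1,750,640 × $39,925 = 4,654.35.
Rounded to nearest $25: Thornfield Precinct $2,075; South Borough $14,575; Meridian Township $1,900; Pioneer Ward $16,700; Upper Zone $4,650. Sum = $39,900.
Difference $39,925 − $39,900 = +$25 applied to Meridian Township: Meridian Township becomes $1,925.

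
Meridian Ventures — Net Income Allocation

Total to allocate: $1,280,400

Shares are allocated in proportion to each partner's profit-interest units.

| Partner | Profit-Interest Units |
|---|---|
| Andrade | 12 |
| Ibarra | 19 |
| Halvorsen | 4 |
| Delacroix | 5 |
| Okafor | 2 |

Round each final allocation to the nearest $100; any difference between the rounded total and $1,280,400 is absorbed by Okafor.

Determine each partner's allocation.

Andrade: $365,800 | Ibarra: $579,200 | Halvorsen: $121,900 | Delacroix: $152,400 | Okafor: $61,100

Total profit-interest units = 42.
Pro-rata amounts: Andrade 12/42 × $1,280,400 = 365,828.57; Ibarra 19/42 × $1,280,400 = 579,228.57; Halvorsen 4/42 × $1,280,400 = 121,942.86; Delacroix 5/42 × $1,280,400 = 152,428.57; Okafor 2/42 × $1,280,400 = 60,971.43.
At nearest $100: Andrade $365,800; Ibarra $579,200; Halvorsen $121,900; Delacroix $152,400; Okafor $61,000. Sum = $1,280,300.
Difference $1,280,400 − $1,280,300 = +$100 applied to Okafor: Okafor becomes $61,100.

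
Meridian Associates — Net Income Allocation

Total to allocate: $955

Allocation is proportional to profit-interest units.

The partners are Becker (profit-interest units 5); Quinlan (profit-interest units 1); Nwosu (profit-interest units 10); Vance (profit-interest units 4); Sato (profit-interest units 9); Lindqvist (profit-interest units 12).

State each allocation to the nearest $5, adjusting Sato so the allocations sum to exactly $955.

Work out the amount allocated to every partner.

Becker: $115 | Quinlan: $25 | Nwosu: $235 | Vance: $95 | Sato: $205 | Lindqvist: $280

Profit-interest units total: 41.
Pro-rata amounts: Becker 5/41 × $955 = 116.46; Quinlan 1/41 × $955 = 23.29; Nwosu 10/41 × $955 = 232.93; Vance 4/41 × $955 = 93.17; Sato 9/41 × $955 = 209.63; Lindqvist 12/41 × $955 = 279.51.
After rounding ($5): Becker $115; Quinlan $25; Nwosu $235; Vance $95; Sato $210; Lindqvist $280. Sum = $960.
Difference $955 − $960 = −$5 applied to Sato: Sato becomes $205.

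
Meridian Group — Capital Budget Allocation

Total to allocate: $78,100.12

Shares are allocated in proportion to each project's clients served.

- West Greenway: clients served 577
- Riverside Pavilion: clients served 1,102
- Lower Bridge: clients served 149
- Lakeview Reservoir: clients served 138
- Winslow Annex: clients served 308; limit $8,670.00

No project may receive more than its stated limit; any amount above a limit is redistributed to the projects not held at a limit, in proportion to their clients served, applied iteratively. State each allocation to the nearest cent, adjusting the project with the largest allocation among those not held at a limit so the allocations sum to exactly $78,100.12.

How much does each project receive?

Clients served total: 2,274.
Unconstrained shares: West Greenway 19,816.9610; Riverside Pavilion 37,847.9913; Lower Bridge 5,117.3781; Lakeview Reservoir 4,739.5851; Winslow Annex 10,578.2045.
Capped: Winslow Annex ($8,670.00); residual $69,430.12 reallocated over remaining clients served 1,966.
Remaining shares: West Greenway 20,376.9986 → $20,377.00; Riverside Pavilion 38,917.5952 → $38,917.60; Lower Bridge 5,261.9979 → $5,262.00; Lakeview Reservoir 4,873.5283 → $4,873.53.
Rounding difference −$0.01 applied to Riverside Pavilion → $38,917.59.

West Greenway: $20,377.00 | Riverside Pavilion: $38,917.59 | Lower Bridge: $5,262.00 | Lakeview Reservoir: $4,873.53 | Winslow Annex: $8,670.00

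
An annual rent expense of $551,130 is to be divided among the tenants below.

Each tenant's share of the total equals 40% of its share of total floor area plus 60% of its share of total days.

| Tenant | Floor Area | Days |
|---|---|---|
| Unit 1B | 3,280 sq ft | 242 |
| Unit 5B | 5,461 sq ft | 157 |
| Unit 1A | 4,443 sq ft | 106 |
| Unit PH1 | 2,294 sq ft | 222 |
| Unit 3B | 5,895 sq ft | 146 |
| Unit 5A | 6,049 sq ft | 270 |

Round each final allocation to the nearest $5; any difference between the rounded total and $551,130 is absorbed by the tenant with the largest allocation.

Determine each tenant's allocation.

Floor area total 27,422; days total 1,143.
Blended shares (40% floor area + 60% days): Unit 1B 0.1749; Unit 5B 0.1621; Unit 1A 0.1205; Unit PH1 0.1500; Unit 3B 0.1626; Unit 5A 0.2300.
Pro-rata amounts: Unit 1B 96,381.02; Unit 5B 89,323.49; Unit 1A 66,384.89; Unit PH1 82,668.19; Unit 3B 89,630.15; Unit 5A 126,742.27.
At nearest $5: Unit 1B $96,380; Unit 5B $89,325; Unit 1A $66,385; Unit PH1 $82,670; Unit 3B $89,630; Unit 5A $126,740. Sum = $551,130.
Rounded total matches; no reconciliation needed.

Unit 1B: $96,380; Unit 5B: $89,325; Unit 1A: $66,385; Unit PH1: $82,670; Unit 3B: $89,630; Unit 5A: $126,740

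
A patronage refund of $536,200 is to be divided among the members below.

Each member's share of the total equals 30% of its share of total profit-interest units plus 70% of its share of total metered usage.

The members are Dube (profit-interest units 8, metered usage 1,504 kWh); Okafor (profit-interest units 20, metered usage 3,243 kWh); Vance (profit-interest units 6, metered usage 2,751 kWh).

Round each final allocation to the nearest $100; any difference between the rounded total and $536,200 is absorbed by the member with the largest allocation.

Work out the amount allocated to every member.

Profit-interest units total 34; metered usage total 7,498.
Blended shares (30% profit-interest units + 70% metered usage): Dube 0.2110; Okafor 0.4792; Vance 0.3098.
Unrounded shares: Dube 113,137.67; Okafor 256,963.84; Vance 166,098.49.
Rounded to nearest $100: Dube $113,100; Okafor $257,000; Vance $166,100. Sum = $536,200.
Sum already equals the total — no adjustment.

Dube: $113,100 · Okafor: $257,000 · Vance: $166,100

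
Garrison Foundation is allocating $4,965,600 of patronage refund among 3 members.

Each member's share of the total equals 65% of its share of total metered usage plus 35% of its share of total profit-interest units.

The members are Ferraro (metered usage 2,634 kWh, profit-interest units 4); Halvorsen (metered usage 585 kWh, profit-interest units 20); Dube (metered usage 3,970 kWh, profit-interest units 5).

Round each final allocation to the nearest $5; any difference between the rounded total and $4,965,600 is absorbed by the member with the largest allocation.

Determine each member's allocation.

Metered usage total 7,189; profit-interest units total 29.
Blended shares (65% metered usage + 35% profit-interest units): Ferraro 0.2864; Halvorsen 0.2943; Dube 0.4193.
Proportional shares: Ferraro 1,422,303.65; Halvorsen 1,461,240.12; Dube 2,082,056.23.
Rounded to nearest $5: Ferraro $1,422,305; Halvorsen $1,461,240; Dube $2,082,055. Sum = $4,965,600.
Rounded total matches; no reconciliation needed.

Ferraro: $1,422,305 · Halvorsen: $1,461,240 · Dube: $2,082,055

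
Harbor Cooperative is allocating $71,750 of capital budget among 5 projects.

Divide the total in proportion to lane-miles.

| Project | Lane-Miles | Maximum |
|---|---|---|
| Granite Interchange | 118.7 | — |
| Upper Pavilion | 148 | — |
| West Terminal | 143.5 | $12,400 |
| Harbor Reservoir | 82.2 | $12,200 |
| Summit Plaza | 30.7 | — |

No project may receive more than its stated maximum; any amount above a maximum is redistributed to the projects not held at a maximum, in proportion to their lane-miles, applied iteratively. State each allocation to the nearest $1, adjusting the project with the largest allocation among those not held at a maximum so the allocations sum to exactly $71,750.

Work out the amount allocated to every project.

Lane-miles total: 523.1.
Unconstrained shares: Granite Interchange 16,281.26; Upper Pavilion 20,300.13; West Terminal 19,682.90; Harbor Reservoir 11,274.80; Summit Plaza 4,210.91.
Held at cap: West Terminal ($12,400); remaining pool $59,350 reallocated over remaining lane-miles 379.6.
Held at cap: Harbor Reservoir ($12,200); remaining pool $47,150 reallocated over remaining lane-miles 297.4.
Shares after redistribution: Granite Interchange 18,818.78 → $18,819; Upper Pavilion 23,464.02 → $23,464; Summit Plaza 4,867.20 → $4,867.

Granite Interchange: $18,819 · Upper Pavilion: $23,464 · West Terminal: $12,400 · Harbor Reservoir: $12,200 · Summit Plaza: $4,867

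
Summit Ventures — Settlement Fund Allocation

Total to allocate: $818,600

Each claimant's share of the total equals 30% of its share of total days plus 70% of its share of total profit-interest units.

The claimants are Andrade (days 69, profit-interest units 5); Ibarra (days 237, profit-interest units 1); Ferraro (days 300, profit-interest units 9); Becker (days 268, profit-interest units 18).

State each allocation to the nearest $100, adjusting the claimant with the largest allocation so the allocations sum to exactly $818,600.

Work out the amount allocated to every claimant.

Totals — days 874, profit-interest units 33.
Composite weights (30% days + 70% profit-interest units): Andrade 0.1297; Ibarra 0.1026; Ferraro 0.2939; Becker 0.4738.
Pro-rata amounts: Andrade 106,209.11; Ibarra 83,957.45; Ferraro 240,573.38; Becker 387,860.07.
Rounded to nearest $100: Andrade $106,200; Ibarra $84,000; Ferraro $240,600; Becker $387,900. Sum = $818,700.
Difference $818,600 − $818,700 = −$100 applied to largest allocation (Becker): Becker becomes $387,800.

Andrade: $106,200; Ibarra: $84,000; Ferraro: $240,600; Becker: $387,800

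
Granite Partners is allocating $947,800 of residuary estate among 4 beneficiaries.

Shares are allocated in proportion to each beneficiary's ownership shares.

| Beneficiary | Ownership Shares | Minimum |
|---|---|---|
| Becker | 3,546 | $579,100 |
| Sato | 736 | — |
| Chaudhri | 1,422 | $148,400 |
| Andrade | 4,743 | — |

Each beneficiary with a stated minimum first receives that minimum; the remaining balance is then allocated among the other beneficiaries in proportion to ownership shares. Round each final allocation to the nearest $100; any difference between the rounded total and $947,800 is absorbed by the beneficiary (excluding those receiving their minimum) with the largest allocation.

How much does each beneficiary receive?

Becker: $579,100 · Sato: $29,600 · Chaudhri: $148,400 · Andrade: $190,700

Fund the minimums — Becker $579,100; Chaudhri $148,400. Residual $220,300.
Residual split over remaining ownership shares 5,479: Sato 29,593.14 → $29,600; Andrade 190,706.86 → $190,700.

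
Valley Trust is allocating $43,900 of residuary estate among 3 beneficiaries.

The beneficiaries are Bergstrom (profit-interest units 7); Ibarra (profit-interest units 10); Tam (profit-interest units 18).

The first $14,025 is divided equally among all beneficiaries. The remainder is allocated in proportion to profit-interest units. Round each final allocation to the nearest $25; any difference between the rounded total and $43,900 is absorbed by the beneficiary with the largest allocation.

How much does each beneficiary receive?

First tranche $14,025 split equally: $4,675 each.
Remainder $29,875 by profit-interest units (total 35): Bergstrom 5,975.00 → $5,975; Ibarra 8,535.71 → $8,525; Tam 15,364.29 → $15,375.
Totals: Bergstrom $4,675 + $5,975 = $10,650; Ibarra $4,675 + $8,525 = $13,200; Tam $4,675 + $15,375 = $20,050.

Bergstrom: $10,650; Ibarra: $13,200; Tam: $20,050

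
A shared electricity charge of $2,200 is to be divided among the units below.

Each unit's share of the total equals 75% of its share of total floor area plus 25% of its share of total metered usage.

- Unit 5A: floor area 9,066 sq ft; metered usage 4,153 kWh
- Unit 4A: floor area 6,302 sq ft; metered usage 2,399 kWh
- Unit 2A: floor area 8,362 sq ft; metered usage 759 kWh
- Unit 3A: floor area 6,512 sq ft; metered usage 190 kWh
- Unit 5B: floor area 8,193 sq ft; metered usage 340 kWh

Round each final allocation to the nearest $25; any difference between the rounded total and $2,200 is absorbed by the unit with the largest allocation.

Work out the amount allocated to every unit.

Totals — floor area 38,435, metered usage 7,841.
Combined weights (75% floor area + 25% metered usage): Unit 5A 0.3093; Unit 4A 0.1995; Unit 2A 0.1874; Unit 3A 0.1331; Unit 5B 0.1707.
Proportional shares: Unit 5A 680.51; Unit 4A 438.82; Unit 2A 412.22; Unit 3A 292.89; Unit 5B 375.57.
At nearest $25: Unit 5A $675; Unit 4A $450; Unit 2A $400; Unit 3A $300; Unit 5B $375. Sum = $2,200.
No rounding difference to absorb.

Unit 5A: $675; Unit 4A: $450; Unit 2A: $400; Unit 3A: $300; Unit 5B: $375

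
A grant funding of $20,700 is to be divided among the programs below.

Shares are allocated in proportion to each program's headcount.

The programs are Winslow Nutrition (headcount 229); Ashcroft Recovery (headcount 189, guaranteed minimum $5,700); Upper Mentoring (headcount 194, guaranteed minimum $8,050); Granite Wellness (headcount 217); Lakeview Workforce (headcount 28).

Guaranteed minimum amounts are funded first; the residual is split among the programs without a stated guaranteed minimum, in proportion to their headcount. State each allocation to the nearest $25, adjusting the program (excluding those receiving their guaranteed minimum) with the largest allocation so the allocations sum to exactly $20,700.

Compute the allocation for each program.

Winslow Nutrition: $3,375; Ashcroft Recovery: $5,700; Upper Mentoring: $8,050; Granite Wellness: $3,175; Lakeview Workforce: $400

Fund the minimums — Ashcroft Recovery $5,700; Upper Mentoring $8,050. Balance $6,950.
Balance split over remaining headcount 474: Winslow Nutrition 3,357.70 → $3,350; Granite Wellness 3,181.75 → $3,175; Lakeview Workforce 410.55 → $400.
Rounding difference +$25 applied to Winslow Nutrition → $3,375.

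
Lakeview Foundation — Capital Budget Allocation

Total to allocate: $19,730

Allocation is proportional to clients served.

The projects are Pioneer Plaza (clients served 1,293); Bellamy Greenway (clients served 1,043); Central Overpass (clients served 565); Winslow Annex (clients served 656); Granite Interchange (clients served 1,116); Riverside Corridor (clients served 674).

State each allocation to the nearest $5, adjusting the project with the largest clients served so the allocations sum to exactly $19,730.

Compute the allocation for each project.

Pioneer Plaza: $4,770 | Bellamy Greenway: $3,850 | Central Overpass: $2,085 | Winslow Annex: $2,420 | Granite Interchange: $4,120 | Riverside Corridor: $2,485

Clients served total: 1,293 + 1,043 + 565 + 656 + 1,116 + 674 = 5,347.
Raw shares: Pioneer Plaza 4,771.07; Bellamy Greenway 3,848.59; Central Overpass 2,084.80; Winslow Annex 2,420.59; Granite Interchange 4,117.95; Riverside Corridor 2,487.01.
Rounded to nearest $5: Pioneer Plaza $4,770; Bellamy Greenway $3,850; Central Overpass $2,085; Winslow Annex $2,420; Granite Interchange $4,120; Riverside Corridor $2,485. Sum = $19,730.
Sum already equals the total — no adjustment.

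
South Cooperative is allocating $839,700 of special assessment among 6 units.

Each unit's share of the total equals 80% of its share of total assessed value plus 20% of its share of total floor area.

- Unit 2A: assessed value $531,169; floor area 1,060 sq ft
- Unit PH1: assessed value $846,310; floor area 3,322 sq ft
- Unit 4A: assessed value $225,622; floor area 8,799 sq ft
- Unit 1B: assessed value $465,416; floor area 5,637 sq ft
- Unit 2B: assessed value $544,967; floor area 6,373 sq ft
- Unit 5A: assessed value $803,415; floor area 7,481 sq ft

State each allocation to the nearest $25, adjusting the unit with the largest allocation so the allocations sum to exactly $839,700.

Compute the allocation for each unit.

Totals — assessed value 3,416,899, floor area 32,672.
Combined weights (80% assessed value + 20% floor area): Unit 2A 0.1309; Unit PH1 0.2185; Unit 4A 0.1067; Unit 1B 0.1435; Unit 2B 0.1666; Unit 5A 0.2339.
Unrounded shares: Unit 2A 109,876.05; Unit PH1 183,459.65; Unit 4A 89,585.58; Unit 1B 120,475.67; Unit 2B 139,898.51; Unit 5A 196,404.53.
Rounded to nearest $25: Unit 2A $109,875; Unit PH1 $183,450; Unit 4A $89,575; Unit 1B $120,475; Unit 2B $139,900; Unit 5A $196,400. Sum = $839,675.
Difference $839,700 − $839,675 = +$25 applied to largest allocation (Unit 5A): Unit 5A becomes $196,425.

Unit 2A: $109,875 | Unit PH1: $183,450 | Unit 4A: $89,575 | Unit 1B: $120,475 | Unit 2B: $139,900 | Unit 5A: $196,425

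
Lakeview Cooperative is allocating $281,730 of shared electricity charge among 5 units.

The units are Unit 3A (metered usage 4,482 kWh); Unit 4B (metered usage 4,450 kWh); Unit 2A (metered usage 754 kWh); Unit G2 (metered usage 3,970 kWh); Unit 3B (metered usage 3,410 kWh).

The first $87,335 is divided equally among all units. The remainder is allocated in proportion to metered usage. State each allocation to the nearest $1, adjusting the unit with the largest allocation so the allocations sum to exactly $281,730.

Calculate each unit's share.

Unit 3A: $68,520 · Unit 4B: $68,156 · Unit 2A: $26,056 · Unit G2: $62,688 · Unit 3B: $56,310

$87,335 shared equally gives $17,467 per unit.
Remainder $194,395 by metered usage (total 17,066): Unit 3A 51,053.46 → $51,053; Unit 4B 50,688.96 → $50,689; Unit 2A 8,588.65 → $8,589; Unit G2 45,221.38 → $45,221; Unit 3B 38,842.55 → $38,843.
Totals: Unit 3A $17,467 + $51,053 = $68,520; Unit 4B $17,467 + $50,689 = $68,156; Unit 2A $17,467 + $8,589 = $26,056; Unit G2 $17,467 + $45,221 = $62,688; Unit 3B $17,467 + $38,843 = $56,310.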